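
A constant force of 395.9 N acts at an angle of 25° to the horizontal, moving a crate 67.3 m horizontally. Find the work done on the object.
W = F·d·cosθ = (395.9)(67.3)cos(25°) = 24150 J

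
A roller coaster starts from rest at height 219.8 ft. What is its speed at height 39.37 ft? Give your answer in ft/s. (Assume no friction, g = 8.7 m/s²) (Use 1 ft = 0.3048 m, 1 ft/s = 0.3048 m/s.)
Convert to SI: h₁−h₂ = 54.9951 m
mgh₁ = mgh₂ + ½mv² ⇒ v = √(2g(h₁−h₂)) = √(2·8.7·54.9951) = 30.934 m/s = 101.5 ft/s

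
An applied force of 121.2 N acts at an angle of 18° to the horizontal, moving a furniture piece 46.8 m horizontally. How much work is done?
W = F·d·cosθ = (121.2)(46.8)cos(18°) = 5395 J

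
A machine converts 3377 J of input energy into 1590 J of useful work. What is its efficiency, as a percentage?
η = W_out/W_in = 1590/3377 = 47.08%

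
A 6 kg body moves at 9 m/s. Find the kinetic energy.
KE = ½mv² = ½(6)(9)² = 243.0 J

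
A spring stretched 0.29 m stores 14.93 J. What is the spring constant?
k = 2·PE/x² = 2·14.93/(0.29)² = 355.1 N/m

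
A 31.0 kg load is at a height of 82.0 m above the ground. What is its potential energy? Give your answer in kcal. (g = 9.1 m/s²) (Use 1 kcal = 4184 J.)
PE = mgh = (31.0)(9.1)(82.0) = 23132.2 J = 5.529 kcal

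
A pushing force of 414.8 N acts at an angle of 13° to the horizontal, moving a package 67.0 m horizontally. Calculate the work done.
W = F·d·cosθ = (414.8)(67.0)cos(13°) = 27080 J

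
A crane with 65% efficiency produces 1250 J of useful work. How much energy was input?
W_in = W_out/η = 1250/0.65 = 1923 J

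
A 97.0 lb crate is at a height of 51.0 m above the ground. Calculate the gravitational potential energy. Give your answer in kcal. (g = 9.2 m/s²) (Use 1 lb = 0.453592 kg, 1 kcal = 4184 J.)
Convert to SI: m = 43.9984 kg, h = 51.0 m
PE = mgh = (43.9984)(9.2)(51.0) = 20644.1 J = 4.934 kcal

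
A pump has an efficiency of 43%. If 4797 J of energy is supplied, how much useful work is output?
W_out = η·W_in = 0.43·4797 = 2062.71 J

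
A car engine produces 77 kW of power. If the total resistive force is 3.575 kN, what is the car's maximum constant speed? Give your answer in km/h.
Convert to SI: F = 3575.0 N
P = Fv ⇒ v = P/F = 77000 W/3575.0 N = 21.5385 m/s = 77.54 km/h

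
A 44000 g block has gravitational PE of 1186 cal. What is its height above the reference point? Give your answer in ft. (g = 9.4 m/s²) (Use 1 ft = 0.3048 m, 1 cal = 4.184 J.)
Convert to SI: m = 44.0 kg, PE = 4962.22 J
h = PE/(mg) = 4962.22/(44.0·9.4) = 11.9976 m = 39.36 ft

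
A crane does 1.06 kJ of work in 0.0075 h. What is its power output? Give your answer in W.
Convert to SI: W = 1060.0 J, t = 27.0 s
P = W/t = 1060.0/27.0 = 39.26 W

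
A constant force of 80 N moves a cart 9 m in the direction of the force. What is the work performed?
W = F·d = (80)(9) = 720.0 J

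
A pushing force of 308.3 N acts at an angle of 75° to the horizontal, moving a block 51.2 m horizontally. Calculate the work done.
W = F·d·cosθ = (308.3)(51.2)cos(75°) = 4085 J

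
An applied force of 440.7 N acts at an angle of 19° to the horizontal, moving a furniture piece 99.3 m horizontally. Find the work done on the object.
W = F·d·cosθ = (440.7)(99.3)cos(19°) = 41380 J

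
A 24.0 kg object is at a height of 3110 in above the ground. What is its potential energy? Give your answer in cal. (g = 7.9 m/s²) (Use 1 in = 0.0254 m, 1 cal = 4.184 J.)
Convert to SI: m = 24.0 kg, h = 78.994 m
PE = mgh = (24.0)(7.9)(78.994) = 14977.3 J = 3580 cal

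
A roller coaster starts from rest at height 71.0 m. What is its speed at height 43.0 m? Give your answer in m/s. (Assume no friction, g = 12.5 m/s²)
mgh₁ = mgh₂ + ½mv² ⇒ v = √(2g(h₁−h₂)) = √(2·12.5·28.0) = 26.46 m/s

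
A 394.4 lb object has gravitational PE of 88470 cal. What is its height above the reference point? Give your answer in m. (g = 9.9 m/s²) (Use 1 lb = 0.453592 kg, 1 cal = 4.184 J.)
Convert to SI: m = 178.897 kg, PE = 370158 J
h = PE/(mg) = 370158/(178.897·9.9) = 209.0 m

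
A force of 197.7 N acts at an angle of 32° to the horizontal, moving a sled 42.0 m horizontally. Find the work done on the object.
W = F·d·cosθ = (197.7)(42.0)cos(32°) = 7042 J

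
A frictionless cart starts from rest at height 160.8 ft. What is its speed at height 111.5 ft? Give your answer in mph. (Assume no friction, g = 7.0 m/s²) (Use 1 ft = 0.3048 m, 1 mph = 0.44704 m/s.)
Convert to SI: h₁−h₂ = 15.0266 m
mgh₁ = mgh₂ + ½mv² ⇒ v = √(2g(h₁−h₂)) = √(2·7.0·15.0266) = 14.50424 m/s = 32.45 mph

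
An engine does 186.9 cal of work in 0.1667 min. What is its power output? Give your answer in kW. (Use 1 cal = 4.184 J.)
Convert to SI: W = 781.99 J, t = 10.002 s
P = W/t = 781.99/10.002 = 78.1833 W = 0.07818 kW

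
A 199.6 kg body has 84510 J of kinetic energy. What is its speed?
v = √(2·KE/m) = √(2·84510/199.6) = 29.1 m/s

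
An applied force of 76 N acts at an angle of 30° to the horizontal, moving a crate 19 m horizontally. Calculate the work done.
W = F·d·cosθ = (76)(19)cos(30°) = 1251 J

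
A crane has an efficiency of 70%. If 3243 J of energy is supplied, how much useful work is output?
W_out = η·W_in = 0.7·3243 = 2270.1 J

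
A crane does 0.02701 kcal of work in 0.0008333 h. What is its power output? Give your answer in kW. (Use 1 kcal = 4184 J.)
Convert to SI: W = 113.01 J, t = 2.99988 s
P = W/t = 113.01/2.99988 = 37.6715 W = 0.03767 kW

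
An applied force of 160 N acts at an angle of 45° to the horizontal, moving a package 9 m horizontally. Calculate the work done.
W = F·d·cosθ = (160)(9)cos(45°) = 1018 J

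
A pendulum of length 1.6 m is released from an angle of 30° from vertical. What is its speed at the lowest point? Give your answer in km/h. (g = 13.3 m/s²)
h = L(1 − cosθ) = 1.6(1 − cos30°) = 0.214359 m
v = √(2gh) = √(2·13.3·0.214359) = 2.38788 m/s = 8.596 km/h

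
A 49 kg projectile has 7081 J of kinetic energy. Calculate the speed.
v = √(2·KE/m) = √(2·7081/49) = 17.0 m/s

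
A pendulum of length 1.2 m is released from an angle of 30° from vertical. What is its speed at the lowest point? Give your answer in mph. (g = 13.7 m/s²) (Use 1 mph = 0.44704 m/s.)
h = L(1 − cosθ) = 1.2(1 − cos30°) = 0.16077 m
v = √(2gh) = √(2·13.7·0.16077) = 2.09883 m/s = 4.695 mph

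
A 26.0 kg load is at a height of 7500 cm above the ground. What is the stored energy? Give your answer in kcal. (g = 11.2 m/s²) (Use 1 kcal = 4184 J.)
Convert to SI: m = 26.0 kg, h = 75.0 m
PE = mgh = (26.0)(11.2)(75.0) = 21840.0 J = 5.22 kcal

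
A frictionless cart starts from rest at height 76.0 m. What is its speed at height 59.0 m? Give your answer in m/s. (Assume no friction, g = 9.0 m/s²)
mgh₁ = mgh₂ + ½mv² ⇒ v = √(2g(h₁−h₂)) = √(2·9.0·17.0) = 17.49 m/s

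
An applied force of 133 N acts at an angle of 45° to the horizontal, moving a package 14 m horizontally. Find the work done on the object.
W = F·d·cosθ = (133)(14)cos(45°) = 1317 J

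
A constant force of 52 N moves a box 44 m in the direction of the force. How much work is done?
W = F·d = (52)(44) = 2288 J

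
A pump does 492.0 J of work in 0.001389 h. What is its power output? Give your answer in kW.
Convert to SI: W = 492.0 J, t = 5.0004 s
P = W/t = 492.0/5.0004 = 98.3921 W = 0.09839 kW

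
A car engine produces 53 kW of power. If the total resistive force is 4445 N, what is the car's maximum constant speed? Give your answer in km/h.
P = Fv ⇒ v = P/F = 53000 W/4445.0 N = 11.9235 m/s = 42.92 km/h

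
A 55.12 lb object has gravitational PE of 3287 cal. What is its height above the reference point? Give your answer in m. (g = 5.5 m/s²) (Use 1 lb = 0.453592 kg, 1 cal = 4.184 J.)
Convert to SI: m = 25.002 kg, PE = 13752.8 J
h = PE/(mg) = 13752.8/(25.002·5.5) = 100.0 m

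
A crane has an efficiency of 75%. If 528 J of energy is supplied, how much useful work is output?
W_out = η·W_in = 0.75·528 = 396.0 J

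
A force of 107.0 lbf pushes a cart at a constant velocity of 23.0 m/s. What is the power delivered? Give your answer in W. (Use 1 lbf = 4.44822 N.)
Convert to SI: F = 475.96 N, v = 23.0 m/s
P = Fv = (475.96)(23.0) = 10950 W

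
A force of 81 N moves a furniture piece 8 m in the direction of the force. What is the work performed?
W = F·d = (81)(8) = 648.0 J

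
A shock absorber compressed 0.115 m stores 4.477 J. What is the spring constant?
k = 2·PE/x² = 2·4.477/(0.115)² = 677.1 N/m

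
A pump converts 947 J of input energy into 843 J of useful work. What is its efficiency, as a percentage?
η = W_out/W_in = 843/947 = 89.02%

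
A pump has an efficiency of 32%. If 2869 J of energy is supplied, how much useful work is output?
W_out = η·W_in = 0.32·2869 = 918.08 J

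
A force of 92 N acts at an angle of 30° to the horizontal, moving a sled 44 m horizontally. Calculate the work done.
W = F·d·cosθ = (92)(44)cos(30°) = 3506 J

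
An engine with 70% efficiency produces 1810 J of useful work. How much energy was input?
W_in = W_out/η = 1810/0.7 = 2586 J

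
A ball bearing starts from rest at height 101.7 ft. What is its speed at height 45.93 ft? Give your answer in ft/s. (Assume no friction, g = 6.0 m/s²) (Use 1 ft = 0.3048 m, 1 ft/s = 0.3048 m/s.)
Convert to SI: h₁−h₂ = 16.9987 m
mgh₁ = mgh₂ + ½mv² ⇒ v = √(2g(h₁−h₂)) = √(2·6.0·16.9987) = 14.2823 m/s = 46.86 ft/s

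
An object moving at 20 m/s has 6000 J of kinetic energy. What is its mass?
m = 2·KE/v² = 2·6000/(20)² = 30.0 kg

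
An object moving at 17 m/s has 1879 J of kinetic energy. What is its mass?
m = 2·KE/v² = 2·1879/(17)² = 13.0 kg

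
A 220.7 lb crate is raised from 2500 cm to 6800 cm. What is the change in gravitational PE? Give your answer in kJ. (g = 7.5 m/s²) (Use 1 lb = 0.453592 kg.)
Convert to SI: m = 100.108 kg, Δh = 43.0 m
ΔPE = mgΔh = (100.108)(7.5)(43.0) = 32284.8 J = 32.28 kJ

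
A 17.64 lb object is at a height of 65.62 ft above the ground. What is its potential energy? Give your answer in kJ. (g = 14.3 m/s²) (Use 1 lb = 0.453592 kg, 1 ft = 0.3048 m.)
Convert to SI: m = 8.00136 kg, h = 20.001 m
PE = mgh = (8.00136)(14.3)(20.001) = 2288.5 J = 2.289 kJ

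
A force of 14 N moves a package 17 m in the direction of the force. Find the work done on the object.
W = F·d = (14)(17) = 238.0 J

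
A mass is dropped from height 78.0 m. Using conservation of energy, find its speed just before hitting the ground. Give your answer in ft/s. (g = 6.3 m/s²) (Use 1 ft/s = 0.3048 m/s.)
mgh = ½mv² ⇒ v = √(2gh) = √(2·6.3·78.0) = 31.3496 m/s = 102.9 ft/s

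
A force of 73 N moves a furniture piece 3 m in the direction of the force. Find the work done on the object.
W = F·d = (73)(3) = 219.0 J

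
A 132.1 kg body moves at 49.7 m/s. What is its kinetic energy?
KE = ½mv² = ½(132.1)(49.7)² = 163100 J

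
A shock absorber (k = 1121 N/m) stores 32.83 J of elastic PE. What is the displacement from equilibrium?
x = √(2·PE/k) = √(2·32.83/1121) = 0.242 m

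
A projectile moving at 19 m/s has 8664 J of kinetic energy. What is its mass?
m = 2·KE/v² = 2·8664/(19)² = 48.0 kg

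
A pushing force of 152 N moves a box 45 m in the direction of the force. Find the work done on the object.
W = F·d = (152)(45) = 6840 J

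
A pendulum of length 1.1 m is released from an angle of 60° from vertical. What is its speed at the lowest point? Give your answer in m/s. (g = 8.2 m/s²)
h = L(1 − cosθ) = 1.1(1 − cos60°) = 0.55 m
v = √(2gh) = √(2·8.2·0.55) = 3.003 m/s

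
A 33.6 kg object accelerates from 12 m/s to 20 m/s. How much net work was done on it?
W = ΔKE = ½m(v₂² − v₁²) = ½(33.6)(20² − 12²) = 4300.8 J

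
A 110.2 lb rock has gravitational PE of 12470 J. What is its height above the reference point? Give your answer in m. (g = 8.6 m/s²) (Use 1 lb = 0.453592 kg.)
Convert to SI: m = 49.9858 kg, PE = 12470.0 J
h = PE/(mg) = 12470.0/(49.9858·8.6) = 29.01 m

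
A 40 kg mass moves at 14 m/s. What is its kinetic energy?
KE = ½mv² = ½(40)(14)² = 3920.0 J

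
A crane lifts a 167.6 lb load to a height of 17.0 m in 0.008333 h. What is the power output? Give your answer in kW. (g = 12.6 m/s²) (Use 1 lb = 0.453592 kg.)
Convert to SI: m = 76.022 kg, h = 17.0 m, t = 29.9988 s
P = mgh/t = (76.022)(12.6)(17.0)/29.9988 = 542.819 W = 0.5428 kW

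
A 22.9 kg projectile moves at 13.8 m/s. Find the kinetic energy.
KE = ½mv² = ½(22.9)(13.8)² = 2181 J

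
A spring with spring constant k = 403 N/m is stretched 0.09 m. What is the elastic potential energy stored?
PE = ½kx² = ½(403)(0.09)² = 1.632 J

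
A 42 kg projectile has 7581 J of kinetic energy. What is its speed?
v = √(2·KE/m) = √(2·7581/42) = 19.0 m/s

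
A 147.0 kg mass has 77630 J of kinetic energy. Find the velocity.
v = √(2·KE/m) = √(2·77630/147.0) = 32.5 m/s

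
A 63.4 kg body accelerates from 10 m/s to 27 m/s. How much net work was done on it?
W = ΔKE = ½m(v₂² − v₁²) = ½(63.4)(27² − 10²) = 19939.3 J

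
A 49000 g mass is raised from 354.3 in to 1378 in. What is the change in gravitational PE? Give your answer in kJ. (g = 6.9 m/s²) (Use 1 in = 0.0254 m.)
Convert to SI: m = 49.0 kg, Δh = 26.002 m
ΔPE = mgΔh = (49.0)(6.9)(26.002) = 8791.27 J = 8.791 kJ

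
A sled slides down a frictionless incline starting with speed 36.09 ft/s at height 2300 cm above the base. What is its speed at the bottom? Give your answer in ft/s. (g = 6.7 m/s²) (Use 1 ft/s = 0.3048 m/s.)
Convert to SI: v₀ = 11.0002 m/s, h = 23.0 m
½mv₀² + mgh = ½mv² ⇒ v = √(v₀² + 2gh) = √(11.0002² + 2·6.7·23.0) = 20.7173 m/s = 67.97 ft/s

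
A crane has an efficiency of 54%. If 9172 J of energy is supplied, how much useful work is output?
W_out = η·W_in = 0.54·9172 = 4952.88 J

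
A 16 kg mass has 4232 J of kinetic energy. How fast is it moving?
v = √(2·KE/m) = √(2·4232/16) = 23.0 m/s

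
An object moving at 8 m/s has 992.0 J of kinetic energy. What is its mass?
m = 2·KE/v² = 2·992.0/(8)² = 31.0 kg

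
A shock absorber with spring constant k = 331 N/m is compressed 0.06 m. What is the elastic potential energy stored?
PE = ½kx² = ½(331)(0.06)² = 0.5958 J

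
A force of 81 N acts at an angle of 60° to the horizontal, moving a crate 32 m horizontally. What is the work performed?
W = F·d·cosθ = (81)(32)cos(60°) = 1296 J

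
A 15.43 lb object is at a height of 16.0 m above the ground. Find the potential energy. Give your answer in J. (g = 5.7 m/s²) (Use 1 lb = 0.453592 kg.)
Convert to SI: m = 6.99892 kg, h = 16.0 m
PE = mgh = (6.99892)(5.7)(16.0) = 638.3 J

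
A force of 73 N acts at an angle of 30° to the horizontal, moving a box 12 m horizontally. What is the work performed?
W = F·d·cosθ = (73)(12)cos(30°) = 758.6 J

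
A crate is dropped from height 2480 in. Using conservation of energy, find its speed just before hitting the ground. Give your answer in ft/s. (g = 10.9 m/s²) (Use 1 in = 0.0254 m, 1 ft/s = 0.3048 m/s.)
Convert to SI: h = 62.992 m
mgh = ½mv² ⇒ v = √(2gh) = √(2·10.9·62.992) = 37.0571 m/s = 121.6 ft/s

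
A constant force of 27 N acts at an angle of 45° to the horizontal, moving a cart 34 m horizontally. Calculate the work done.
W = F·d·cosθ = (27)(34)cos(45°) = 649.1 J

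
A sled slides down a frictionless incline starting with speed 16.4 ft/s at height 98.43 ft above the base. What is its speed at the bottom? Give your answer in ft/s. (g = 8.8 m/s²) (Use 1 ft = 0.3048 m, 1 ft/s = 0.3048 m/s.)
Convert to SI: v₀ = 4.99872 m/s, h = 30.0015 m
½mv₀² + mgh = ½mv² ⇒ v = √(v₀² + 2gh) = √(4.99872² + 2·8.8·30.0015) = 23.5162 m/s = 77.15 ft/s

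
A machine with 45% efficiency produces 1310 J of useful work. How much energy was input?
W_in = W_out/η = 1310/0.45 = 2911 J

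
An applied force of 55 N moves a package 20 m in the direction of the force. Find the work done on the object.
W = F·d = (55)(20) = 1100 J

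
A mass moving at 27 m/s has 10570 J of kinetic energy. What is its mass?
m = 2·KE/v² = 2·10570/(27)² = 29.0 kg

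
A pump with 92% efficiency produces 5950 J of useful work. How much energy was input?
W_in = W_out/η = 5950/0.92 = 6467 J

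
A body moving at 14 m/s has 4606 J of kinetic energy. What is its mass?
m = 2·KE/v² = 2·4606/(14)² = 47.0 kg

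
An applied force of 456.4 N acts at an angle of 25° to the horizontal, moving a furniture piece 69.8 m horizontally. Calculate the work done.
W = F·d·cosθ = (456.4)(69.8)cos(25°) = 28870 J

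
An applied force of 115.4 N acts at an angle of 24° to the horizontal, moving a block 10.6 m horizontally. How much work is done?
W = F·d·cosθ = (115.4)(10.6)cos(24°) = 1117 J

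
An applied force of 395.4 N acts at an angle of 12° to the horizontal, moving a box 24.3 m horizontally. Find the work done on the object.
W = F·d·cosθ = (395.4)(24.3)cos(12°) = 9398 J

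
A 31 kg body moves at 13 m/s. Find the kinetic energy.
KE = ½mv² = ½(31)(13)² = 2619.5 J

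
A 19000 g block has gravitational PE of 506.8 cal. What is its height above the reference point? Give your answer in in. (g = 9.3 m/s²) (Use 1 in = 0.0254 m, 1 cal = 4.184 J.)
Convert to SI: m = 19.0 kg, PE = 2120.45 J
h = PE/(mg) = 2120.45/(19.0·9.3) = 12.0003 m = 472.5 in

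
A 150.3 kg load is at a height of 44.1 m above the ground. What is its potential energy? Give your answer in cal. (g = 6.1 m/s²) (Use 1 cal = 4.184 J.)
PE = mgh = (150.3)(6.1)(44.1) = 40432.2 J = 9664 cal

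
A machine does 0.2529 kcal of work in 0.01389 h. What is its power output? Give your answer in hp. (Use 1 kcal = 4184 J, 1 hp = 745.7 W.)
Convert to SI: W = 1058.13 J, t = 50.004 s
P = W/t = 1058.13/50.004 = 21.161 W = 0.02838 hp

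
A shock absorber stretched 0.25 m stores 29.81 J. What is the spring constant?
k = 2·PE/x² = 2·29.81/(0.25)² = 953.9 N/m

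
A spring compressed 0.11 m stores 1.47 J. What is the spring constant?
k = 2·PE/x² = 2·1.47/(0.11)² = 243.0 N/m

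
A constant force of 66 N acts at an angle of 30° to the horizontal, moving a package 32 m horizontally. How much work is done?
W = F·d·cosθ = (66)(32)cos(30°) = 1829 J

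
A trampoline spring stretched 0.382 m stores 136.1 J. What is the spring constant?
k = 2·PE/x² = 2·136.1/(0.382)² = 1865 N/m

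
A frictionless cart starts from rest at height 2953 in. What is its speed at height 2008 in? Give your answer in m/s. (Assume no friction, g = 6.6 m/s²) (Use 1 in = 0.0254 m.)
Convert to SI: h₁−h₂ = 24.003 m
mgh₁ = mgh₂ + ½mv² ⇒ v = √(2g(h₁−h₂)) = √(2·6.6·24.003) = 17.8 m/s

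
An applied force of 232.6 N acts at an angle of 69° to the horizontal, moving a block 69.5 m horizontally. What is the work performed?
W = F·d·cosθ = (232.6)(69.5)cos(69°) = 5793 J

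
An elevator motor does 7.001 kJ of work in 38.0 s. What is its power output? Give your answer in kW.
Convert to SI: W = 7001.0 J, t = 38.0 s
P = W/t = 7001.0/38.0 = 184.237 W = 0.1842 kW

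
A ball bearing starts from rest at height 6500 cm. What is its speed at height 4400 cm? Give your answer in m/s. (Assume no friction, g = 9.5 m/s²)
Convert to SI: h₁−h₂ = 21.0 m
mgh₁ = mgh₂ + ½mv² ⇒ v = √(2g(h₁−h₂)) = √(2·9.5·21.0) = 19.97 m/s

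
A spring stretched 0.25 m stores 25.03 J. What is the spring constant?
k = 2·PE/x² = 2·25.03/(0.25)² = 801.0 N/m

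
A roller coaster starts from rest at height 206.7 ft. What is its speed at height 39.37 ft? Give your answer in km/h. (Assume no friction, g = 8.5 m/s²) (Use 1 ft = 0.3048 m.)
Convert to SI: h₁−h₂ = 51.0022 m
mgh₁ = mgh₂ + ½mv² ⇒ v = √(2g(h₁−h₂)) = √(2·8.5·51.0022) = 29.4455 m/s = 106.0 km/h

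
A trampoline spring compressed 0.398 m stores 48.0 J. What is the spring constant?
k = 2·PE/x² = 2·48.0/(0.398)² = 606.0 N/m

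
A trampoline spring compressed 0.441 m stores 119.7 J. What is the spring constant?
k = 2·PE/x² = 2·119.7/(0.441)² = 1231 N/m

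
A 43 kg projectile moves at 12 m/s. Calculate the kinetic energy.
KE = ½mv² = ½(43)(12)² = 3096.0 J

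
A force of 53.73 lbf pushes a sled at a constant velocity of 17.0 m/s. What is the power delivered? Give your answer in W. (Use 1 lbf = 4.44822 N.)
Convert to SI: F = 239.003 N, v = 17.0 m/s
P = Fv = (239.003)(17.0) = 4063 W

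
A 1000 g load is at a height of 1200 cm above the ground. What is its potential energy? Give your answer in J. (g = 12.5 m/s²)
Convert to SI: m = 1.0 kg, h = 12.0 m
PE = mgh = (1.0)(12.5)(12.0) = 150.0 J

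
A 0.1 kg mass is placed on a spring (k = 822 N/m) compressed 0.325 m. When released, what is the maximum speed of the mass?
½kx² = ½mv² ⇒ v = x√(k/m) = (0.325)√(822/0.1) = 29.47 m/s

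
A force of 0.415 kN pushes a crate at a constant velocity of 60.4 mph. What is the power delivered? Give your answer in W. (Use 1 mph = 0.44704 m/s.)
Convert to SI: F = 415.0 N, v = 27.0012 m/s
P = Fv = (415.0)(27.0012) = 11210 W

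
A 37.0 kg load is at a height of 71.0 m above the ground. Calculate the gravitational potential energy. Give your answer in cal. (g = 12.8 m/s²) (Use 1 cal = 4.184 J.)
PE = mgh = (37.0)(12.8)(71.0) = 33625.6 J = 8037 cal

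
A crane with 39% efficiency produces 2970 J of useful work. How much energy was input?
W_in = W_out/η = 2970/0.39 = 7615 J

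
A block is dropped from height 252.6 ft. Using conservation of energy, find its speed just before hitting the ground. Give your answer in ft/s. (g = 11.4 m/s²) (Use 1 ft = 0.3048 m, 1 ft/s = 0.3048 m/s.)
Convert to SI: h = 76.9925 m
mgh = ½mv² ⇒ v = √(2gh) = √(2·11.4·76.9925) = 41.8978 m/s = 137.5 ft/s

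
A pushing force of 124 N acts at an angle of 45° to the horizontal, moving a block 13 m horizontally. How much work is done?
W = F·d·cosθ = (124)(13)cos(45°) = 1140 J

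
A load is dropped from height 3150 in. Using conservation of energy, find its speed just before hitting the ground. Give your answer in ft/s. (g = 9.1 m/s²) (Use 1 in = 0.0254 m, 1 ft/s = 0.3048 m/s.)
Convert to SI: h = 80.01 m
mgh = ½mv² ⇒ v = √(2gh) = √(2·9.1·80.01) = 38.16 m/s = 125.2 ft/s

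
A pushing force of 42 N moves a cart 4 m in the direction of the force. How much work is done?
W = F·d = (42)(4) = 168.0 J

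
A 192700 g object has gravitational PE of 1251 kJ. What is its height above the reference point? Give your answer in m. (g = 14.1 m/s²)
Convert to SI: m = 192.7 kg, PE = 1251000 J
h = PE/(mg) = 1251000/(192.7·14.1) = 460.4 m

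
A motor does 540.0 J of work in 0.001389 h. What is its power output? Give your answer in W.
Convert to SI: W = 540.0 J, t = 5.0004 s
P = W/t = 540.0/5.0004 = 108.0 W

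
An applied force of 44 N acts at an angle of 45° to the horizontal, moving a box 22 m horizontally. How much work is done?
W = F·d·cosθ = (44)(22)cos(45°) = 684.5 J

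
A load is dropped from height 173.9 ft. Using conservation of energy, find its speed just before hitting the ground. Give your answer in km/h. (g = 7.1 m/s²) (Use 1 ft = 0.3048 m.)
Convert to SI: h = 53.0047 m
mgh = ½mv² ⇒ v = √(2gh) = √(2·7.1·53.0047) = 27.4348 m/s = 98.77 km/h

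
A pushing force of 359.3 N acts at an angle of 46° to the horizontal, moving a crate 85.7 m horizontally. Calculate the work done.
W = F·d·cosθ = (359.3)(85.7)cos(46°) = 21390 J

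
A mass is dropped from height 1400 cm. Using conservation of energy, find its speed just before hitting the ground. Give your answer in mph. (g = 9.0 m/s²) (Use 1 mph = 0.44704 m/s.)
Convert to SI: h = 14.0 m
mgh = ½mv² ⇒ v = √(2gh) = √(2·9.0·14.0) = 15.8745 m/s = 35.51 mph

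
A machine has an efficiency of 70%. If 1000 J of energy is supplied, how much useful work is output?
W_out = η·W_in = 0.7·1000 = 700.0 J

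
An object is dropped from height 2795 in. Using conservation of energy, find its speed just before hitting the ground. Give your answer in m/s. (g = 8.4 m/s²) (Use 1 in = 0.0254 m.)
Convert to SI: h = 70.993 m
mgh = ½mv² ⇒ v = √(2gh) = √(2·8.4·70.993) = 34.54 m/s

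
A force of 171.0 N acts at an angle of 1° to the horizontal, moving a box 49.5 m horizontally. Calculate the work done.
W = F·d·cosθ = (171.0)(49.5)cos(1°) = 8463 J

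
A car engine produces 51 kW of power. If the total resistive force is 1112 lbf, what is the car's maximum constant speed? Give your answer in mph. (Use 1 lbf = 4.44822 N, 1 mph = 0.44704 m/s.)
Convert to SI: F = 4946.42 N
P = Fv ⇒ v = P/F = 51000 W/4946.42 N = 10.3105 m/s = 23.06 mph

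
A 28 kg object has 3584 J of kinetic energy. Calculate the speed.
v = √(2·KE/m) = √(2·3584/28) = 16.0 m/s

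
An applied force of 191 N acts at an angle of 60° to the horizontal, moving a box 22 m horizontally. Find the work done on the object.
W = F·d·cosθ = (191)(22)cos(60°) = 2101 J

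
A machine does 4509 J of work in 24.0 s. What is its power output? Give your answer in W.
P = W/t = 4509.0/24.0 = 187.9 W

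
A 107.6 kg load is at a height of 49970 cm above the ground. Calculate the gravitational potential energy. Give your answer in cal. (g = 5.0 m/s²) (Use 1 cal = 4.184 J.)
Convert to SI: m = 107.6 kg, h = 499.7 m
PE = mgh = (107.6)(5.0)(499.7) = 268839 J = 64250 cal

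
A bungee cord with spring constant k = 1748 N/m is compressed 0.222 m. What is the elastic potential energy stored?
PE = ½kx² = ½(1748)(0.222)² = 43.07 J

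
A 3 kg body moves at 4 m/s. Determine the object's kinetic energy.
KE = ½mv² = ½(3)(4)² = 24.0 J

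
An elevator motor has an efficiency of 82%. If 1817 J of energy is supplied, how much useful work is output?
W_out = η·W_in = 0.82·1817 = 1489.94 J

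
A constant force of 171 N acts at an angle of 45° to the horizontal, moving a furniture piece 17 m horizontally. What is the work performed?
W = F·d·cosθ = (171)(17)cos(45°) = 2056 J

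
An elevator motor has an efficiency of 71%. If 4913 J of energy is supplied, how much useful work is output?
W_out = η·W_in = 0.71·4913 = 3488.23 J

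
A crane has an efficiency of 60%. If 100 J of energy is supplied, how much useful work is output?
W_out = η·W_in = 0.6·100 = 60.0 J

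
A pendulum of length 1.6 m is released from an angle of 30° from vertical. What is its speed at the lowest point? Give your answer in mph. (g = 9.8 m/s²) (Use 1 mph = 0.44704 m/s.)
h = L(1 − cosθ) = 1.6(1 − cos30°) = 0.214359 m
v = √(2gh) = √(2·9.8·0.214359) = 2.04974 m/s = 4.585 mph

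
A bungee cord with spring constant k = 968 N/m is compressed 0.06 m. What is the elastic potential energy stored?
PE = ½kx² = ½(968)(0.06)² = 1.742 J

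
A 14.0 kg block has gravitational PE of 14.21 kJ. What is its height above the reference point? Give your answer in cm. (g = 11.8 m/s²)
Convert to SI: m = 14.0 kg, PE = 14210.0 J
h = PE/(mg) = 14210.0/(14.0·11.8) = 86.0169 m = 8602 cm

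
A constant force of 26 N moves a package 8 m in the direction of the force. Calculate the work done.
W = F·d = (26)(8) = 208.0 J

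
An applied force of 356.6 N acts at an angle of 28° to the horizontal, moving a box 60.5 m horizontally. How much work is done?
W = F·d·cosθ = (356.6)(60.5)cos(28°) = 19050 J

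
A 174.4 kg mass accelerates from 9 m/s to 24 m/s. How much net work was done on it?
W = ΔKE = ½m(v₂² − v₁²) = ½(174.4)(24² − 9²) = 43164.0 J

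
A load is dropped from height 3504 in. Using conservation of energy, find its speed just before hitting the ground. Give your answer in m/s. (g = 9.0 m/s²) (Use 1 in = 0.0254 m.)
Convert to SI: h = 89.0016 m
mgh = ½mv² ⇒ v = √(2gh) = √(2·9.0·89.0016) = 40.03 m/s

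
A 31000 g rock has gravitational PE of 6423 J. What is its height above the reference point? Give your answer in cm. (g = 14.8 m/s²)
Convert to SI: m = 31.0 kg, PE = 6423.0 J
h = PE/(mg) = 6423.0/(31.0·14.8) = 13.9996 m = 1400 cm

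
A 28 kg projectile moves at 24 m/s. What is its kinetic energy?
KE = ½mv² = ½(28)(24)² = 8064.0 J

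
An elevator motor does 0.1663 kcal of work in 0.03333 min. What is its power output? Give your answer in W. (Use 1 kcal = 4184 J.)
Convert to SI: W = 695.799 J, t = 1.9998 s
P = W/t = 695.799/1.9998 = 347.9 W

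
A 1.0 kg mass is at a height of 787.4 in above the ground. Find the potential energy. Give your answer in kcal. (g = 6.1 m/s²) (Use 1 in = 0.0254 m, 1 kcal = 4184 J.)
Convert to SI: m = 1.0 kg, h = 20.0 m
PE = mgh = (1.0)(6.1)(20.0) = 122.0 J = 0.02916 kcal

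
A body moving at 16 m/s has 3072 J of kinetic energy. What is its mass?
m = 2·KE/v² = 2·3072/(16)² = 24.0 kg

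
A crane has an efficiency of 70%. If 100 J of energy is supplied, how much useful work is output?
W_out = η·W_in = 0.7·100 = 70.0 J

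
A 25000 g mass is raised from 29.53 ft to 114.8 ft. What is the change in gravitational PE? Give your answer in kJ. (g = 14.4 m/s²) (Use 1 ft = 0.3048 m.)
Convert to SI: m = 25.0 kg, Δh = 25.9903 m
ΔPE = mgΔh = (25.0)(14.4)(25.9903) = 9356.51 J = 9.357 kJ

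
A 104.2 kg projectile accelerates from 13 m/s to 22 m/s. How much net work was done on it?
W = ΔKE = ½m(v₂² − v₁²) = ½(104.2)(22² − 13²) = 16411.5 J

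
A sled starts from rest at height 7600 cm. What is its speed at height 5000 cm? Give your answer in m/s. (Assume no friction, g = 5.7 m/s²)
Convert to SI: h₁−h₂ = 26.0 m
mgh₁ = mgh₂ + ½mv² ⇒ v = √(2g(h₁−h₂)) = √(2·5.7·26.0) = 17.22 m/s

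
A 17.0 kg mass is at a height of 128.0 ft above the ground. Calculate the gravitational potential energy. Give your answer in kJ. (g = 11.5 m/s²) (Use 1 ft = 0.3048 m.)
Convert to SI: m = 17.0 kg, h = 39.0144 m
PE = mgh = (17.0)(11.5)(39.0144) = 7627.32 J = 7.627 kJ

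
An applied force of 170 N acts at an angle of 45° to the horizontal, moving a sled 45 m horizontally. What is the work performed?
W = F·d·cosθ = (170)(45)cos(45°) = 5409 J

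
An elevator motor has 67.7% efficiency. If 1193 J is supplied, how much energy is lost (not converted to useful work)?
W_lost = W_in(1 − η) = 1193·(1 − 0.677) = 385.3 J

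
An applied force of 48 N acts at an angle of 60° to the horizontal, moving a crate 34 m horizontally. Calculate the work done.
W = F·d·cosθ = (48)(34)cos(60°) = 816.0 J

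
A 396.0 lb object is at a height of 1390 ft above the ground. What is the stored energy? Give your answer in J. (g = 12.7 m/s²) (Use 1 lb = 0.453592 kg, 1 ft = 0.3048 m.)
Convert to SI: m = 179.622 kg, h = 423.672 m
PE = mgh = (179.622)(12.7)(423.672) = 966500 J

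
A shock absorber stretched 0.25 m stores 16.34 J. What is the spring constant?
k = 2·PE/x² = 2·16.34/(0.25)² = 522.9 N/m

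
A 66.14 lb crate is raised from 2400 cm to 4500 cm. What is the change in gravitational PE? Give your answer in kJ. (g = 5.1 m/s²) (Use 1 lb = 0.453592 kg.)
Convert to SI: m = 30.0006 kg, Δh = 21.0 m
ΔPE = mgΔh = (30.0006)(5.1)(21.0) = 3213.06 J = 3.213 kJ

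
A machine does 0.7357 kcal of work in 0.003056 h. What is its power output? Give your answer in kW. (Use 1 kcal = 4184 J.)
Convert to SI: W = 3078.17 J, t = 11.0016 s
P = W/t = 3078.17/11.0016 = 279.793 W = 0.2798 kW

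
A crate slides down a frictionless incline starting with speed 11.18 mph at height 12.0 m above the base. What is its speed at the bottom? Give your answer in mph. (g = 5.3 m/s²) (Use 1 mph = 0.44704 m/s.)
Convert to SI: v₀ = 4.99791 m/s, h = 12.0 m
½mv₀² + mgh = ½mv² ⇒ v = √(v₀² + 2gh) = √(4.99791² + 2·5.3·12.0) = 12.3361 m/s = 27.6 mph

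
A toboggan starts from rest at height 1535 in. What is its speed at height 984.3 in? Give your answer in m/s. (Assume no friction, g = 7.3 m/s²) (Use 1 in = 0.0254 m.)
Convert to SI: h₁−h₂ = 13.9878 m
mgh₁ = mgh₂ + ½mv² ⇒ v = √(2g(h₁−h₂)) = √(2·7.3·13.9878) = 14.29 m/s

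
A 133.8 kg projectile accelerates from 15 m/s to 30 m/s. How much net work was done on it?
W = ΔKE = ½m(v₂² − v₁²) = ½(133.8)(30² − 15²) = 45157.5 J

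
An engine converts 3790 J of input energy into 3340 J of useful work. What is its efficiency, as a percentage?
η = W_out/W_in = 3340/3790 = 88.13%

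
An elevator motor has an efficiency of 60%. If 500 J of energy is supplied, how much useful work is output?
W_out = η·W_in = 0.6·500 = 300.0 J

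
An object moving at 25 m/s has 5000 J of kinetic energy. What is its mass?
m = 2·KE/v² = 2·5000/(25)² = 16.0 kg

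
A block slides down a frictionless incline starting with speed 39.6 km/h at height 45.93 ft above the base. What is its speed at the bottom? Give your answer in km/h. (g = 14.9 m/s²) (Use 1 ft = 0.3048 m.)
Convert to SI: v₀ = 11.0 m/s, h = 13.9995 m
½mv₀² + mgh = ½mv² ⇒ v = √(v₀² + 2gh) = √(11.0² + 2·14.9·13.9995) = 23.1988 m/s = 83.52 km/h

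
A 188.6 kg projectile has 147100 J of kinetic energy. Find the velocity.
v = √(2·KE/m) = √(2·147100/188.6) = 39.5 m/s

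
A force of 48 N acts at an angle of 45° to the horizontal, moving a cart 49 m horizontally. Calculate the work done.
W = F·d·cosθ = (48)(49)cos(45°) = 1663 J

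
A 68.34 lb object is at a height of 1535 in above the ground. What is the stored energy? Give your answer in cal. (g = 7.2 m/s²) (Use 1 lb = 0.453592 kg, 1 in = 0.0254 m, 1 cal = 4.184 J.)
Convert to SI: m = 30.9985 kg, h = 38.989 m
PE = mgh = (30.9985)(7.2)(38.989) = 8701.92 J = 2080 cal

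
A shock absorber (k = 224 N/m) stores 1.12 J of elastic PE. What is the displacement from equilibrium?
x = √(2·PE/k) = √(2·1.12/224) = 0.1 m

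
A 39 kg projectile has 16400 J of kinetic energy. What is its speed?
v = √(2·KE/m) = √(2·16400/39) = 29.0 m/s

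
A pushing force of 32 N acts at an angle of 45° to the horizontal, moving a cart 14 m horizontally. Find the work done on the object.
W = F·d·cosθ = (32)(14)cos(45°) = 316.8 J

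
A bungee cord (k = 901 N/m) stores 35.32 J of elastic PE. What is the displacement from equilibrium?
x = √(2·PE/k) = √(2·35.32/901) = 0.28 m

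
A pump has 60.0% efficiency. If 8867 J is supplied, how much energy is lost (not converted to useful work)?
W_lost = W_in(1 − η) = 8867·(1 − 0.6) = 3547 J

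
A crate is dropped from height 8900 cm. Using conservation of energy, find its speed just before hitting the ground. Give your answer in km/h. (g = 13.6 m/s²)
Convert to SI: h = 89.0 m
mgh = ½mv² ⇒ v = √(2gh) = √(2·13.6·89.0) = 49.2016 m/s = 177.1 km/h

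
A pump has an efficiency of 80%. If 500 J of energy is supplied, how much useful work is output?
W_out = η·W_in = 0.8·500 = 400.0 J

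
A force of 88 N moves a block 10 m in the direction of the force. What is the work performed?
W = F·d = (88)(10) = 880.0 J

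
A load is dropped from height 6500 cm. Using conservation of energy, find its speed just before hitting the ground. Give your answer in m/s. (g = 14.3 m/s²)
Convert to SI: h = 65.0 m
mgh = ½mv² ⇒ v = √(2gh) = √(2·14.3·65.0) = 43.12 m/s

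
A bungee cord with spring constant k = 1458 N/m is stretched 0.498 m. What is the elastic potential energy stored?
PE = ½kx² = ½(1458)(0.498)² = 180.8 J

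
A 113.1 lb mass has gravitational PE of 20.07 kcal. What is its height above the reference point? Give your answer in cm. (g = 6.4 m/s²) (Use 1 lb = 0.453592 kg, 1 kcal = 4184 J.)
Convert to SI: m = 51.3013 kg, PE = 83972.9 J
h = PE/(mg) = 83972.9/(51.3013·6.4) = 255.759 m = 25580 cm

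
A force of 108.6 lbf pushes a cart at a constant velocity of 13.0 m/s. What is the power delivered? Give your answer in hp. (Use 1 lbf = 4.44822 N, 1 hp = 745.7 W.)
Convert to SI: F = 483.077 N, v = 13.0 m/s
P = Fv = (483.077)(13.0) = 6280.0 W = 8.422 hp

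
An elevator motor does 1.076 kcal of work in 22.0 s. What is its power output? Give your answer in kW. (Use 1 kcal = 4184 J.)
Convert to SI: W = 4501.98 J, t = 22.0 s
P = W/t = 4501.98/22.0 = 204.636 W = 0.2046 kW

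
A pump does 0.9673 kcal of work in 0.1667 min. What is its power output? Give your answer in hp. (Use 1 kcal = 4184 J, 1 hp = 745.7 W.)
Convert to SI: W = 4047.18 J, t = 10.002 s
P = W/t = 4047.18/10.002 = 404.637 W = 0.5426 hp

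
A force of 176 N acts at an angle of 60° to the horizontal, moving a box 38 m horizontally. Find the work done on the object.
W = F·d·cosθ = (176)(38)cos(60°) = 3344 J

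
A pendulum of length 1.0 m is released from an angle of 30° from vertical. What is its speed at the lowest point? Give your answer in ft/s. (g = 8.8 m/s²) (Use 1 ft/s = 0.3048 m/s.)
h = L(1 − cosθ) = 1.0(1 − cos30°) = 0.133975 m
v = √(2gh) = √(2·8.8·0.133975) = 1.53556 m/s = 5.038 ft/s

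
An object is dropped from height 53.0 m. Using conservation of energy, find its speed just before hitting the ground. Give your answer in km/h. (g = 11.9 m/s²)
mgh = ½mv² ⇒ v = √(2gh) = √(2·11.9·53.0) = 35.5162 m/s = 127.9 km/h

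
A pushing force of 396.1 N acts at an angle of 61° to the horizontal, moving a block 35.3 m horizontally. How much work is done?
W = F·d·cosθ = (396.1)(35.3)cos(61°) = 6779 J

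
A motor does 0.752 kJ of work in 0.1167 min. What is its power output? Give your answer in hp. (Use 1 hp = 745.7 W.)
Convert to SI: W = 752.0 J, t = 7.002 s
P = W/t = 752.0/7.002 = 107.398 W = 0.144 hp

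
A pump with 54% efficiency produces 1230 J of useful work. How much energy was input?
W_in = W_out/η = 1230/0.54 = 2278 J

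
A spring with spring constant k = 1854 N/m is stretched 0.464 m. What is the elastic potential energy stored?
PE = ½kx² = ½(1854)(0.464)² = 199.6 J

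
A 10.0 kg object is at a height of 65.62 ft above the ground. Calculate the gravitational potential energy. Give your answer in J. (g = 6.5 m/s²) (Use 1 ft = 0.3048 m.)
Convert to SI: m = 10.0 kg, h = 20.001 m
PE = mgh = (10.0)(6.5)(20.001) = 1300 J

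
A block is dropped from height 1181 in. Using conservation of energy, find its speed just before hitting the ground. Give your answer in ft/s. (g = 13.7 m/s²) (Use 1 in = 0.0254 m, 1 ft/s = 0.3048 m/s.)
Convert to SI: h = 29.9974 m
mgh = ½mv² ⇒ v = √(2gh) = √(2·13.7·29.9974) = 28.6693 m/s = 94.06 ft/s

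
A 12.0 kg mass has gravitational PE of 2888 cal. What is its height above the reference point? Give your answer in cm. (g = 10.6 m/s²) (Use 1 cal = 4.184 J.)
Convert to SI: m = 12.0 kg, PE = 12083.4 J
h = PE/(mg) = 12083.4/(12.0·10.6) = 94.9952 m = 9500 cm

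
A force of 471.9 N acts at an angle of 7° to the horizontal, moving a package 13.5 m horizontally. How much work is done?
W = F·d·cosθ = (471.9)(13.5)cos(7°) = 6323 J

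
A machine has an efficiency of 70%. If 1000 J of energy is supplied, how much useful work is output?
W_out = η·W_in = 0.7·1000 = 700.0 J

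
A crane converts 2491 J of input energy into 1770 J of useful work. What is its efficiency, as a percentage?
η = W_out/W_in = 1770/2491 = 71.06%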